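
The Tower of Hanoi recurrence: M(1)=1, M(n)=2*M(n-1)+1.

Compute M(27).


M(27) = 2 * M(26) + 1
M(26) = 2 * M(25) + 1
M(25) = 2 * M(24) + 1
M(24) = 2 * M(23) + 1
M(23) = 2 * M(22) + 1
M(22) = 2 * M(21) + 1
M(21) = 2 * M(20) + 1
M(20) = 2 * M(19) + 1
M(19) = 2 * M(18) + 1
M(18) = 2 * M(17) + 1
M(17) = 2 * M(16) + 1
M(16) = 2 * M(15) + 1
M(15) = 2 * M(14) + 1
M(14) = 2 * M(13) + 1
M(13) = 2 * M(12) + 1
M(12) = 2 * M(11) + 1
M(11) = 2 * M(10) + 1
M(10) = 2 * M(9) + 1
M(9) = 2 * M(8) + 1
M(8) = 2 * M(7) + 1
M(7) = 2 * M(6) + 1
M(6) = 2 * M(5) + 1
M(5) = 2 * M(4) + 1
M(4) = 2 * M(3) + 1
M(3) = 2 * M(2) + 1
M(2) = 2 * M(1) + 1
M(1) = 1  (base case)
M(2) = 2 * 1 + 1 = 3
M(3) = 2 * 3 + 1 = 7
M(4) = 2 * 7 + 1 = 15
M(5) = 2 * 15 + 1 = 31
M(6) = 2 * 31 + 1 = 63
M(7) = 2 * 63 + 1 = 127
M(8) = 2 * 127 + 1 = 255
M(9) = 2 * 255 + 1 = 511
M(10) = 2 * 511 + 1 = 1023
M(11) = 2 * 1023 + 1 = 2047
M(12) = 2 * 2047 + 1 = 4095
M(13) = 2 * 4095 + 1 = 8191
M(14) = 2 * 8191 + 1 = 16383
M(15) = 2 * 16383 + 1 = 32767
M(16) = 2 * 32767 + 1 = 65535
M(17) = 2 * 65535 + 1 = 131071
M(18) = 2 * 131071 + 1 = 262143
M(19) = 2 * 262143 + 1 = 524287
M(20) = 2 * 524287 + 1 = 1048575
M(21) = 2 * 1048575 + 1 = 2097151
M(22) = 2 * 2097151 + 1 = 4194303
M(23) = 2 * 4194303 + 1 = 8388607
M(24) = 2 * 8388607 + 1 = 16777215
M(25) = 2 * 16777215 + 1 = 33554431
M(26) = 2 * 33554431 + 1 = 67108863
M(27) = 2 * 67108863 + 1 = 134217727

134217727


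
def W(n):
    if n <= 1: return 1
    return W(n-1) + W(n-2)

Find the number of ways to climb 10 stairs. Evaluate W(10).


Building up from base cases:
W(0) = 1
W(1) = 1
W(2) = W(1) + W(0) = 1 + 1 = 2
W(3) = W(2) + W(1) = 2 + 1 = 3
W(4) = W(3) + W(2) = 3 + 2 = 5
W(5) = W(4) + W(3) = 5 + 3 = 8
W(6) = W(5) + W(4) = 8 + 5 = 13
W(7) = W(6) + W(5) = 13 + 8 = 21
W(8) = W(7) + W(6) = 21 + 13 = 34
W(9) = W(8) + W(7) = 34 + 21 = 55
W(10) = W(9) + W(8) = 55 + 34 = 89

89


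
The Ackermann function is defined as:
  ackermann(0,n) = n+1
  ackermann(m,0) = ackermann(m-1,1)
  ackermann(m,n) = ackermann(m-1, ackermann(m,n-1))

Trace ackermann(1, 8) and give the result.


ackermann(1, 8) = ackermann(0, ackermann(1, 7))
  ackermann(1, 7) = ackermann(0, ackermann(1, 6))
    ackermann(1, 6) = ackermann(0, ackermann(1, 5))
      ackermann(1, 5) = ackermann(0, ackermann(1, 4))
        ackermann(1, 4) = ackermann(0, ackermann(1, 3))
          ackermann(1, 3) = ackermann(0, ackermann(1, 2))
          ackermann(1, 2) = ackermann(0, ackermann(1, 1))
          ackermann(1, 1) = ackermann(0, ackermann(1, 0))
          ackermann(1, 0) = ackermann(0, 1)
          ackermann(0, 1) = 2
            = ackermann(0, 2)
          ackermann(0, 2) = 3
            = ackermann(0, 3)
          ackermann(0, 3) = 4
            = ackermann(0, 4)
          ackermann(0, 4) = 5
          = ackermann(0, 5)
          ackermann(0, 5) = 6
        = ackermann(0, 6)
        ackermann(0, 6) = 7
      = ackermann(0, 7)
      ackermann(0, 7) = 8
    = ackermann(0, 8)
    ackermann(0, 8) = 9
  = ackermann(0, 9)
... (trace truncated)
Result: ackermann(1, 8) = 10

10


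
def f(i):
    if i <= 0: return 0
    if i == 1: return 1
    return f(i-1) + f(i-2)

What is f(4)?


Computing f(4) bottom-up:
f(0) = 0
f(1) = 1
f(2) = f(1) + f(0) = 1 + 0 = 1
f(3) = f(2) + f(1) = 1 + 1 = 2
f(4) = f(3) + f(2) = 2 + 1 = 3

3


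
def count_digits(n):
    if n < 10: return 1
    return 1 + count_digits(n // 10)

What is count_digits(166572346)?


count_digits(166572346) = 1 + count_digits(16657234)
count_digits(16657234) = 1 + count_digits(1665723)
count_digits(1665723) = 1 + count_digits(166572)
count_digits(166572) = 1 + count_digits(16657)
count_digits(16657) = 1 + count_digits(1665)
count_digits(1665) = 1 + count_digits(166)
count_digits(166) = 1 + count_digits(16)
count_digits(16) = 1 + count_digits(1)
count_digits(1) = 1  (base case: 1 < 10)
Unwinding: 1 + 1 + 1 + 1 + 1 + 1 + 1 + 1 + 1 = 9

9


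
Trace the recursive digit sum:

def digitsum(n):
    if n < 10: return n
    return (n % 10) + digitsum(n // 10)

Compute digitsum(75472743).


digitsum(75472743) = 3 + digitsum(7547274)
digitsum(7547274) = 4 + digitsum(754727)
digitsum(754727) = 7 + digitsum(75472)
digitsum(75472) = 2 + digitsum(7547)
digitsum(7547) = 7 + digitsum(754)
digitsum(754) = 4 + digitsum(75)
digitsum(75) = 5 + digitsum(7)
digitsum(7) = 7  (base case)
Total: 3 + 4 + 7 + 2 + 7 + 4 + 5 + 7 = 39

39


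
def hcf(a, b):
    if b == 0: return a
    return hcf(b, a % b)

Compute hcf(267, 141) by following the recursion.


hcf(267, 141) = hcf(141, 126)
hcf(141, 126) = hcf(126, 15)
hcf(126, 15) = hcf(15, 6)
hcf(15, 6) = hcf(6, 3)
hcf(6, 3) = hcf(3, 0)
hcf(3, 0) = 3  (base case)

3


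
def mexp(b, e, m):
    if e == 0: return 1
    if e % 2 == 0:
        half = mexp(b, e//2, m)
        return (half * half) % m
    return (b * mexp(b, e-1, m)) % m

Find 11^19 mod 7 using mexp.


mexp(11, 19, 7): e is odd, compute mexp(11, 18, 7)
  mexp(11, 18, 7): e is even, compute mexp(11, 9, 7)
    mexp(11, 9, 7): e is odd, compute mexp(11, 8, 7)
      mexp(11, 8, 7): e is even, compute mexp(11, 4, 7)
        mexp(11, 4, 7): e is even, compute mexp(11, 2, 7)
          mexp(11, 2, 7): e is even, compute mexp(11, 1, 7)
          mexp(11, 1, 7): e is odd, compute mexp(11, 0, 7)
          mexp(11, 0, 7) = 1
          (11 * 1) % 7 = 4
          half=4, (4*4) % 7 = 2
        half=2, (2*2) % 7 = 4
      half=4, (4*4) % 7 = 2
    (11 * 2) % 7 = 1
  half=1, (1*1) % 7 = 1
(11 * 1) % 7 = 4

4


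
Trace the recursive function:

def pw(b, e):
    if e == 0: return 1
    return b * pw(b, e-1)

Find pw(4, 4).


pw(4, 4)
= 4 * pw(4, 3)
= 4 * 4 * pw(4, 2)
= 4 * 4 * 4 * pw(4, 1)
= 4 * 4 * 4 * 4 * pw(4, 0)
= 4 * 4 * 4 * 4 * 1
= 256

256


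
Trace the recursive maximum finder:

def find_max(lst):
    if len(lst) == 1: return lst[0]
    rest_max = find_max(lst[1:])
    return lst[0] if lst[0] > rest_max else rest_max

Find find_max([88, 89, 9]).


find_max([88, 89, 9]): compare 88 with find_max([89, 9])
find_max([89, 9]): compare 89 with find_max([9])
find_max([9]) = 9  (base case)
Compare 89 with 9 -> 89
Compare 88 with 89 -> 89

89


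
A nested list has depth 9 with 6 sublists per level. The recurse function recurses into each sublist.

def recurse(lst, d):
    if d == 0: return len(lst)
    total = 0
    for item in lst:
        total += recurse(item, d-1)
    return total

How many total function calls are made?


At depth 0 (root): 1 call
At depth 1: each of 1 parents calls recurse on 6 children = 6 calls
At depth 2: each of 6 parents calls recurse on 6 children = 36 calls
At depth 3: each of 36 parents calls recurse on 6 children = 216 calls
At depth 4: each of 216 parents calls recurse on 6 children = 1296 calls
At depth 5: each of 1296 parents calls recurse on 6 children = 7776 calls
At depth 6: each of 7776 parents calls recurse on 6 children = 46656 calls
At depth 7: each of 46656 parents calls recurse on 6 children = 279936 calls
At depth 8: each of 279936 parents calls recurse on 6 children = 1679616 calls
At depth 9: each of 1679616 parents calls recurse on 6 children = 10077696 calls
Total: 1 + 6 + 36 + 216 + 1296 + 7776 + 46656 + 279936 + 1679616 + 10077696 = 12093235

12093235


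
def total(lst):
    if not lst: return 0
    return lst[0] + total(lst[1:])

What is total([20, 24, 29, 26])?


total([20, 24, 29, 26]) = 20 + total([24, 29, 26])
total([24, 29, 26]) = 24 + total([29, 26])
total([29, 26]) = 29 + total([26])
total([26]) = 26 + total([])
total([]) = 0  (base case)
Total: 20 + 24 + 29 + 26 + 0 = 99

99


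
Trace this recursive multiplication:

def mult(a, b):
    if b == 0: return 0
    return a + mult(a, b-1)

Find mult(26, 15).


mult(26, 15) = 26 + mult(26, 14)
mult(26, 14) = 26 + mult(26, 13)
mult(26, 13) = 26 + mult(26, 12)
mult(26, 12) = 26 + mult(26, 11)
mult(26, 11) = 26 + mult(26, 10)
mult(26, 10) = 26 + mult(26, 9)
mult(26, 9) = 26 + mult(26, 8)
mult(26, 8) = 26 + mult(26, 7)
mult(26, 7) = 26 + mult(26, 6)
mult(26, 6) = 26 + mult(26, 5)
mult(26, 5) = 26 + mult(26, 4)
mult(26, 4) = 26 + mult(26, 3)
mult(26, 3) = 26 + mult(26, 2)
mult(26, 2) = 26 + mult(26, 1)
mult(26, 1) = 26 + mult(26, 0)
mult(26, 0) = 0  (base case)
Total: 26 + 26 + 26 + 26 + 26 + 26 + 26 + 26 + 26 + 26 + 26 + 26 + 26 + 26 + 26 + 0 = 390

390


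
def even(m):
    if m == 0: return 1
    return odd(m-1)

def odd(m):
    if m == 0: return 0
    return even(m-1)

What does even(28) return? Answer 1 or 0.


even(28) = odd(27)
odd(27) = even(26)
even(26) = odd(25)
odd(25) = even(24)
even(24) = odd(23)
odd(23) = even(22)
even(22) = odd(21)
odd(21) = even(20)
even(20) = odd(19)
odd(19) = even(18)
even(18) = odd(17)
odd(17) = even(16)
even(16) = odd(15)
odd(15) = even(14)
even(14) = odd(13)
odd(13) = even(12)
even(12) = odd(11)
odd(11) = even(10)
even(10) = odd(9)
odd(9) = even(8)
even(8) = odd(7)
odd(7) = even(6)
even(6) = odd(5)
odd(5) = even(4)
even(4) = odd(3)
odd(3) = even(2)
even(2) = odd(1)
odd(1) = even(0)
even(0) = 1  (base case)
Result: 1

1


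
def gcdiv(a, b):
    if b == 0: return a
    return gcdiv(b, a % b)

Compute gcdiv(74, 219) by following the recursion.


gcdiv(74, 219) = gcdiv(219, 74)
gcdiv(219, 74) = gcdiv(74, 71)
gcdiv(74, 71) = gcdiv(71, 3)
gcdiv(71, 3) = gcdiv(3, 2)
gcdiv(3, 2) = gcdiv(2, 1)
gcdiv(2, 1) = gcdiv(1, 0)
gcdiv(1, 0) = 1  (base case)

1


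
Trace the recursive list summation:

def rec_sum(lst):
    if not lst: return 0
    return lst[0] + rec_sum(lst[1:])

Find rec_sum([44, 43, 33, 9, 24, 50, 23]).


rec_sum([44, 43, 33, 9, 24, 50, 23]) = 44 + rec_sum([43, 33, 9, 24, 50, 23])
rec_sum([43, 33, 9, 24, 50, 23]) = 43 + rec_sum([33, 9, 24, 50, 23])
rec_sum([33, 9, 24, 50, 23]) = 33 + rec_sum([9, 24, 50, 23])
rec_sum([9, 24, 50, 23]) = 9 + rec_sum([24, 50, 23])
rec_sum([24, 50, 23]) = 24 + rec_sum([50, 23])
rec_sum([50, 23]) = 50 + rec_sum([23])
rec_sum([23]) = 23 + rec_sum([])
rec_sum([]) = 0  (base case)
Total: 44 + 43 + 33 + 9 + 24 + 50 + 23 + 0 = 226

226


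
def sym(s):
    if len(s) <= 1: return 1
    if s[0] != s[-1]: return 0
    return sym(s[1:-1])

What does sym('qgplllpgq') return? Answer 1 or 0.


sym('qgplllpgq'): s[0]='q' == s[-1]='q' -> check sym('gplllpg')
sym('gplllpg'): s[0]='g' == s[-1]='g' -> check sym('plllp')
sym('plllp'): s[0]='p' == s[-1]='p' -> check sym('lll')
sym('lll'): s[0]='l' == s[-1]='l' -> check sym('l')
sym('l'): len <= 1 -> return 1  (base case)
Result: 1 (palindrome)

1


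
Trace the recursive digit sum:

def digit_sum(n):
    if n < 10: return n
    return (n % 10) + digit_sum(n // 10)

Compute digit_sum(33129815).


digit_sum(33129815) = 5 + digit_sum(3312981)
digit_sum(3312981) = 1 + digit_sum(331298)
digit_sum(331298) = 8 + digit_sum(33129)
digit_sum(33129) = 9 + digit_sum(3312)
digit_sum(3312) = 2 + digit_sum(331)
digit_sum(331) = 1 + digit_sum(33)
digit_sum(33) = 3 + digit_sum(3)
digit_sum(3) = 3  (base case)
Total: 5 + 1 + 8 + 9 + 2 + 1 + 3 + 3 = 32

32


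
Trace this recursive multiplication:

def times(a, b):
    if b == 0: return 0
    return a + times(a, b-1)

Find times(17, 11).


times(17, 11) = 17 + times(17, 10)
times(17, 10) = 17 + times(17, 9)
times(17, 9) = 17 + times(17, 8)
times(17, 8) = 17 + times(17, 7)
times(17, 7) = 17 + times(17, 6)
times(17, 6) = 17 + times(17, 5)
times(17, 5) = 17 + times(17, 4)
times(17, 4) = 17 + times(17, 3)
times(17, 3) = 17 + times(17, 2)
times(17, 2) = 17 + times(17, 1)
times(17, 1) = 17 + times(17, 0)
times(17, 0) = 0  (base case)
Total: 17 + 17 + 17 + 17 + 17 + 17 + 17 + 17 + 17 + 17 + 17 + 0 = 187

187


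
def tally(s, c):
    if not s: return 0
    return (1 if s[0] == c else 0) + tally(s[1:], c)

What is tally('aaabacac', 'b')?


s[0]='a' != 'b' -> 0
s[0]='a' != 'b' -> 0
s[0]='a' != 'b' -> 0
s[0]='b' == 'b' -> 1
s[0]='a' != 'b' -> 0
s[0]='c' != 'b' -> 0
s[0]='a' != 'b' -> 0
s[0]='c' != 'b' -> 0
Sum: 0 + 0 + 0 + 1 + 0 + 0 + 0 + 0 = 1

1


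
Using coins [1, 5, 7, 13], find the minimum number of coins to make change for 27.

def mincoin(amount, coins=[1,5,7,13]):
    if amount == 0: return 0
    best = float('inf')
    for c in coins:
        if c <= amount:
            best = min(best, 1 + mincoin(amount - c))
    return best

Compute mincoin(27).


Building up with DP:
mincoin(0) = 0
mincoin(1) = min(1+mincoin(0)=1+0=1) = 1
mincoin(2) = min(1+mincoin(1)=1+1=2) = 2
mincoin(3) = min(1+mincoin(2)=1+2=3) = 3
mincoin(4) = min(1+mincoin(3)=1+3=4) = 4
mincoin(5) = min(1+mincoin(4)=1+4=5, 1+mincoin(0)=1+0=1) = 1
mincoin(6) = min(1+mincoin(5)=1+1=2, 1+mincoin(1)=1+1=2) = 2
mincoin(7) = min(1+mincoin(6)=1+2=3, 1+mincoin(2)=1+2=3, 1+mincoin(0)=1+0=1) = 1
mincoin(8) = min(1+mincoin(7)=1+1=2, 1+mincoin(3)=1+3=4, 1+mincoin(1)=1+1=2) = 2
mincoin(9) = min(1+mincoin(8)=1+2=3, 1+mincoin(4)=1+4=5, 1+mincoin(2)=1+2=3) = 3
mincoin(10) = min(1+mincoin(9)=1+3=4, 1+mincoin(5)=1+1=2, 1+mincoin(3)=1+3=4) = 2
mincoin(11) = min(1+mincoin(10)=1+2=3, 1+mincoin(6)=1+2=3, 1+mincoin(4)=1+4=5) = 3
mincoin(12) = min(1+mincoin(11)=1+3=4, 1+mincoin(7)=1+1=2, 1+mincoin(5)=1+1=2) = 2
mincoin(13) = min(1+mincoin(12)=1+2=3, 1+mincoin(8)=1+2=3, 1+mincoin(6)=1+2=3, 1+mincoin(0)=1+0=1) = 1
mincoin(14) = min(1+mincoin(13)=1+1=2, 1+mincoin(9)=1+3=4, 1+mincoin(7)=1+1=2, 1+mincoin(1)=1+1=2) = 2
mincoin(15) = min(1+mincoin(14)=1+2=3, 1+mincoin(10)=1+2=3, 1+mincoin(8)=1+2=3, 1+mincoin(2)=1+2=3) = 3
mincoin(16) = min(1+mincoin(15)=1+3=4, 1+mincoin(11)=1+3=4, 1+mincoin(9)=1+3=4, 1+mincoin(3)=1+3=4) = 4
mincoin(17) = min(1+mincoin(16)=1+4=5, 1+mincoin(12)=1+2=3, 1+mincoin(10)=1+2=3, 1+mincoin(4)=1+4=5) = 3
mincoin(18) = min(1+mincoin(17)=1+3=4, 1+mincoin(13)=1+1=2, 1+mincoin(11)=1+3=4, 1+mincoin(5)=1+1=2) = 2
mincoin(19) = min(1+mincoin(18)=1+2=3, 1+mincoin(14)=1+2=3, 1+mincoin(12)=1+2=3, 1+mincoin(6)=1+2=3) = 3
mincoin(20) = min(1+mincoin(19)=1+3=4, 1+mincoin(15)=1+3=4, 1+mincoin(13)=1+1=2, 1+mincoin(7)=1+1=2) = 2
mincoin(21) = min(1+mincoin(20)=1+2=3, 1+mincoin(16)=1+4=5, 1+mincoin(14)=1+2=3, 1+mincoin(8)=1+2=3) = 3
mincoin(22) = min(1+mincoin(21)=1+3=4, 1+mincoin(17)=1+3=4, 1+mincoin(15)=1+3=4, 1+mincoin(9)=1+3=4) = 4
mincoin(23) = min(1+mincoin(22)=1+4=5, 1+mincoin(18)=1+2=3, 1+mincoin(16)=1+4=5, 1+mincoin(10)=1+2=3) = 3
mincoin(24) = min(1+mincoin(23)=1+3=4, 1+mincoin(19)=1+3=4, 1+mincoin(17)=1+3=4, 1+mincoin(11)=1+3=4) = 4
mincoin(25) = min(1+mincoin(24)=1+4=5, 1+mincoin(20)=1+2=3, 1+mincoin(18)=1+2=3, 1+mincoin(12)=1+2=3) = 3
mincoin(26) = min(1+mincoin(25)=1+3=4, 1+mincoin(21)=1+3=4, 1+mincoin(19)=1+3=4, 1+mincoin(13)=1+1=2) = 2
mincoin(27) = min(1+mincoin(26)=1+2=3, 1+mincoin(22)=1+4=5, 1+mincoin(20)=1+2=3, 1+mincoin(14)=1+2=3) = 3

3


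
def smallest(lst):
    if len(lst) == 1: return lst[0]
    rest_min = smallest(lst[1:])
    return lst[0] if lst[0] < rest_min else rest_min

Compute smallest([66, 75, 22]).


smallest([66, 75, 22]): compare 66 with smallest([75, 22])
smallest([75, 22]): compare 75 with smallest([22])
smallest([22]) = 22  (base case)
Compare 75 with 22 -> 22
Compare 66 with 22 -> 22

22


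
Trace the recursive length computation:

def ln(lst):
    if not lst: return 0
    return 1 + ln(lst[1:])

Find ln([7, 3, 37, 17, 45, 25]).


ln([7, 3, 37, 17, 45, 25]) = 1 + ln([3, 37, 17, 45, 25])
ln([3, 37, 17, 45, 25]) = 1 + ln([37, 17, 45, 25])
ln([37, 17, 45, 25]) = 1 + ln([17, 45, 25])
ln([17, 45, 25]) = 1 + ln([45, 25])
ln([45, 25]) = 1 + ln([25])
ln([25]) = 1 + ln([])
ln([]) = 0  (base case)
Unwinding: 1 + 1 + 1 + 1 + 1 + 1 + 0 = 6

6


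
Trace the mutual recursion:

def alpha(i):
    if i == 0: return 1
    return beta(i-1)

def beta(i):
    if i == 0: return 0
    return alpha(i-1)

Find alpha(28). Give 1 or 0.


alpha(28) = beta(27)
beta(27) = alpha(26)
alpha(26) = beta(25)
beta(25) = alpha(24)
alpha(24) = beta(23)
beta(23) = alpha(22)
alpha(22) = beta(21)
beta(21) = alpha(20)
alpha(20) = beta(19)
beta(19) = alpha(18)
alpha(18) = beta(17)
beta(17) = alpha(16)
alpha(16) = beta(15)
beta(15) = alpha(14)
alpha(14) = beta(13)
beta(13) = alpha(12)
alpha(12) = beta(11)
beta(11) = alpha(10)
alpha(10) = beta(9)
beta(9) = alpha(8)
alpha(8) = beta(7)
beta(7) = alpha(6)
alpha(6) = beta(5)
beta(5) = alpha(4)
alpha(4) = beta(3)
beta(3) = alpha(2)
alpha(2) = beta(1)
beta(1) = alpha(0)
alpha(0) = 1  (base case)
Result: 1

1


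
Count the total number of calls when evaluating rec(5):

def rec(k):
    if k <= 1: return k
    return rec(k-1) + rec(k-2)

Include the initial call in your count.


Let C(n) = total calls for rec(n)
C(0) = 1, C(1) = 1
C(2) = 1 + C(1) + C(0) = 1 + 1 + 1 = 3
C(3) = 1 + C(2) + C(1) = 1 + 3 + 1 = 5
C(4) = 1 + C(3) + C(2) = 1 + 5 + 3 = 9
C(5) = 1 + C(4) + C(3) = 1 + 9 + 5 = 15

15


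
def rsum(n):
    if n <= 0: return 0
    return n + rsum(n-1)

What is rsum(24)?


rsum(24)
= 24 + 23 + 22 + 21 + 20 + 19 + 18 + 17 + 16 + 15 + 14 + 13 + 12 + 11 + 10 + 9 + 8 + 7 + 6 + 5 + 4 + 3 + 2 + 1 + rsum(0)
= 24 + 23 + 22 + 21 + 20 + 19 + 18 + 17 + 16 + 15 + 14 + 13 + 12 + 11 + 10 + 9 + 8 + 7 + 6 + 5 + 4 + 3 + 2 + 1 + 0
= 300

300


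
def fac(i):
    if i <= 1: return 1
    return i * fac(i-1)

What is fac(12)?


fac(12)
= 12 * fac(11)
= 12 * 11 * fac(10)
= 12 * 11 * 10 * fac(9)
= 12 * 11 * 10 * 9 * fac(8)
= 12 * 11 * 10 * 9 * 8 * fac(7)
= 12 * 11 * 10 * 9 * 8 * 7 * fac(6)
= 12 * 11 * 10 * 9 * 8 * 7 * 6 * fac(5)
= 12 * 11 * 10 * 9 * 8 * 7 * 6 * 5 * fac(4)
= 12 * 11 * 10 * 9 * 8 * 7 * 6 * 5 * 4 * fac(3)
= 12 * 11 * 10 * 9 * 8 * 7 * 6 * 5 * 4 * 3 * fac(2)
= 12 * 11 * 10 * 9 * 8 * 7 * 6 * 5 * 4 * 3 * 2 * fac(1)
= 12 * 11 * 10 * 9 * 8 * 7 * 6 * 5 * 4 * 3 * 2 * 1
= 479001600

479001600


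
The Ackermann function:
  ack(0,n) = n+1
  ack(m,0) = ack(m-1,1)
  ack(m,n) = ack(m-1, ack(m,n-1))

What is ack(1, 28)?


ack(1, 28) = ack(0, ack(1, 27))
  ack(1, 27) = ack(0, ack(1, 26))
    ack(1, 26) = ack(0, ack(1, 25))
      ack(1, 25) = ack(0, ack(1, 24))
        ack(1, 24) = ack(0, ack(1, 23))
          ack(1, 23) = ack(0, ack(1, 22))
          ack(1, 22) = ack(0, ack(1, 21))
          ack(1, 21) = ack(0, ack(1, 20))
          ack(1, 20) = ack(0, ack(1, 19))
          ack(1, 19) = ack(0, ack(1, 18))
          ack(1, 18) = ack(0, ack(1, 17))
          ack(1, 17) = ack(0, ack(1, 16))
          ack(1, 16) = ack(0, ack(1, 15))
          ack(1, 15) = ack(0, ack(1, 14))
          ack(1, 14) = ack(0, ack(1, 13))
          ack(1, 13) = ack(0, ack(1, 12))
          ack(1, 12) = ack(0, ack(1, 11))
          ack(1, 11) = ack(0, ack(1, 10))
          ack(1, 10) = ack(0, ack(1, 9))
          ack(1, 9) = ack(0, ack(1, 8))
          ack(1, 8) = ack(0, ack(1, 7))
          ack(1, 7) = ack(0, ack(1, 6))
          ack(1, 6) = ack(0, ack(1, 5))
          ack(1, 5) = ack(0, ack(1, 4))
          ack(1, 4) = ack(0, ack(1, 3))
... (trace truncated)
Result: ack(1, 28) = 30

30


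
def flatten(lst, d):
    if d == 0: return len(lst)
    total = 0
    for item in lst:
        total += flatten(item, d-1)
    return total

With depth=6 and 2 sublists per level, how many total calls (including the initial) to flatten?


At depth 0 (root): 1 call
At depth 1: each of 1 parents calls flatten on 2 children = 2 calls
At depth 2: each of 2 parents calls flatten on 2 children = 4 calls
At depth 3: each of 4 parents calls flatten on 2 children = 8 calls
At depth 4: each of 8 parents calls flatten on 2 children = 16 calls
At depth 5: each of 16 parents calls flatten on 2 children = 32 calls
At depth 6: each of 32 parents calls flatten on 2 children = 64 calls
Total: 1 + 2 + 4 + 8 + 16 + 32 + 64 = 127

127


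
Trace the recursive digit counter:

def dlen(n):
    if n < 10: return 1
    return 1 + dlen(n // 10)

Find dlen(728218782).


dlen(728218782) = 1 + dlen(72821878)
dlen(72821878) = 1 + dlen(7282187)
dlen(7282187) = 1 + dlen(728218)
dlen(728218) = 1 + dlen(72821)
dlen(72821) = 1 + dlen(7282)
dlen(7282) = 1 + dlen(728)
dlen(728) = 1 + dlen(72)
dlen(72) = 1 + dlen(7)
dlen(7) = 1  (base case: 7 < 10)
Unwinding: 1 + 1 + 1 + 1 + 1 + 1 + 1 + 1 + 1 = 9

9


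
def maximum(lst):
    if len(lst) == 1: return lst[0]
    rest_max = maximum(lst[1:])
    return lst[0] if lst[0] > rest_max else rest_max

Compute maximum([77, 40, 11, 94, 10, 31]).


maximum([77, 40, 11, 94, 10, 31]): compare 77 with maximum([40, 11, 94, 10, 31])
maximum([40, 11, 94, 10, 31]): compare 40 with maximum([11, 94, 10, 31])
maximum([11, 94, 10, 31]): compare 11 with maximum([94, 10, 31])
maximum([94, 10, 31]): compare 94 with maximum([10, 31])
maximum([10, 31]): compare 10 with maximum([31])
maximum([31]) = 31  (base case)
Compare 10 with 31 -> 31
Compare 94 with 31 -> 94
Compare 11 with 94 -> 94
Compare 40 with 94 -> 94
Compare 77 with 94 -> 94

94


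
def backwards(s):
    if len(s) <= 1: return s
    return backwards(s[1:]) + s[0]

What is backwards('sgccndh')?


backwards('sgccndh') = backwards('gccndh') + 's'
backwards('gccndh') = backwards('ccndh') + 'g'
backwards('ccndh') = backwards('cndh') + 'c'
backwards('cndh') = backwards('ndh') + 'c'
backwards('ndh') = backwards('dh') + 'n'
backwards('dh') = backwards('h') + 'd'
backwards('h') = 'h'  (base case)
Concatenating: 'h' + 'd' + 'n' + 'c' + 'c' + 'g' + 's' = 'hdnccgs'

hdnccgs


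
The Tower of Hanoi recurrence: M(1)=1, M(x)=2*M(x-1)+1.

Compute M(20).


M(20) = 2 * M(19) + 1
M(19) = 2 * M(18) + 1
M(18) = 2 * M(17) + 1
M(17) = 2 * M(16) + 1
M(16) = 2 * M(15) + 1
M(15) = 2 * M(14) + 1
M(14) = 2 * M(13) + 1
M(13) = 2 * M(12) + 1
M(12) = 2 * M(11) + 1
M(11) = 2 * M(10) + 1
M(10) = 2 * M(9) + 1
M(9) = 2 * M(8) + 1
M(8) = 2 * M(7) + 1
M(7) = 2 * M(6) + 1
M(6) = 2 * M(5) + 1
M(5) = 2 * M(4) + 1
M(4) = 2 * M(3) + 1
M(3) = 2 * M(2) + 1
M(2) = 2 * M(1) + 1
M(1) = 1  (base case)
M(2) = 2 * 1 + 1 = 3
M(3) = 2 * 3 + 1 = 7
M(4) = 2 * 7 + 1 = 15
M(5) = 2 * 15 + 1 = 31
M(6) = 2 * 31 + 1 = 63
M(7) = 2 * 63 + 1 = 127
M(8) = 2 * 127 + 1 = 255
M(9) = 2 * 255 + 1 = 511
M(10) = 2 * 511 + 1 = 1023
M(11) = 2 * 1023 + 1 = 2047
M(12) = 2 * 2047 + 1 = 4095
M(13) = 2 * 4095 + 1 = 8191
M(14) = 2 * 8191 + 1 = 16383
M(15) = 2 * 16383 + 1 = 32767
M(16) = 2 * 32767 + 1 = 65535
M(17) = 2 * 65535 + 1 = 131071
M(18) = 2 * 131071 + 1 = 262143
M(19) = 2 * 262143 + 1 = 524287
M(20) = 2 * 524287 + 1 = 1048575

1048575


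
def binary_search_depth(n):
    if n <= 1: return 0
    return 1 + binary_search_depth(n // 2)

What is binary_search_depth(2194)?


2194 / 2 = 1097
1097 / 2 = 548
548 / 2 = 274
274 / 2 = 137
137 / 2 = 68
68 / 2 = 34
34 / 2 = 17
17 / 2 = 8
8 / 2 = 4
4 / 2 = 2
2 / 2 = 1
Reached 1 after 11 halvings

11


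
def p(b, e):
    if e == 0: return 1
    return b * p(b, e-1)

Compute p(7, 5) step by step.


p(7, 5)
= 7 * p(7, 4)
= 7 * 7 * p(7, 3)
= 7 * 7 * 7 * p(7, 2)
= 7 * 7 * 7 * 7 * p(7, 1)
= 7 * 7 * 7 * 7 * 7 * p(7, 0)
= 7 * 7 * 7 * 7 * 7 * 1
= 16807

16807


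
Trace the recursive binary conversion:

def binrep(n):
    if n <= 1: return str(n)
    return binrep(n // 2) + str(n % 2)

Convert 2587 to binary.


binrep(2587) = binrep(1293) + '1'
binrep(1293) = binrep(646) + '1'
binrep(646) = binrep(323) + '0'
binrep(323) = binrep(161) + '1'
binrep(161) = binrep(80) + '1'
binrep(80) = binrep(40) + '0'
binrep(40) = binrep(20) + '0'
binrep(20) = binrep(10) + '0'
binrep(10) = binrep(5) + '0'
binrep(5) = binrep(2) + '1'
binrep(2) = binrep(1) + '0'
binrep(1) = '1'  (base case)
Concatenating: '1' + '0' + '1' + '0' + '0' + '0' + '0' + '1' + '1' + '0' + '1' + '1' = '101000011011'

101000011011


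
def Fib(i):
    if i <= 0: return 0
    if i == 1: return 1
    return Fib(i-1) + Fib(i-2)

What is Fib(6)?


Computing Fib(6) bottom-up:
Fib(0) = 0
Fib(1) = 1
Fib(2) = Fib(1) + Fib(0) = 1 + 0 = 1
Fib(3) = Fib(2) + Fib(1) = 1 + 1 = 2
Fib(4) = Fib(3) + Fib(2) = 2 + 1 = 3
Fib(5) = Fib(4) + Fib(3) = 3 + 2 = 5
Fib(6) = Fib(5) + Fib(4) = 5 + 3 = 8

8


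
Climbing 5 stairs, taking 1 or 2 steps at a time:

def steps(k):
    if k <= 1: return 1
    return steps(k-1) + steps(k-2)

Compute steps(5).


Building up from base cases:
steps(0) = 1
steps(1) = 1
steps(2) = steps(1) + steps(0) = 1 + 1 = 2
steps(3) = steps(2) + steps(1) = 2 + 1 = 3
steps(4) = steps(3) + steps(2) = 3 + 2 = 5
steps(5) = steps(4) + steps(3) = 5 + 3 = 8

8


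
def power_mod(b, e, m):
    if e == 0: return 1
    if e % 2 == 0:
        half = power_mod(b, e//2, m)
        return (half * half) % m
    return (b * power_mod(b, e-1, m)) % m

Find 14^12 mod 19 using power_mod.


power_mod(14, 12, 19): e is even, compute power_mod(14, 6, 19)
  power_mod(14, 6, 19): e is even, compute power_mod(14, 3, 19)
    power_mod(14, 3, 19): e is odd, compute power_mod(14, 2, 19)
      power_mod(14, 2, 19): e is even, compute power_mod(14, 1, 19)
        power_mod(14, 1, 19): e is odd, compute power_mod(14, 0, 19)
          power_mod(14, 0, 19) = 1
        (14 * 1) % 19 = 14
      half=14, (14*14) % 19 = 6
    (14 * 6) % 19 = 8
  half=8, (8*8) % 19 = 7
half=7, (7*7) % 19 = 11

11


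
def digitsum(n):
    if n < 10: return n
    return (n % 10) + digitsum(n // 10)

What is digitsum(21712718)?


digitsum(21712718) = 8 + digitsum(2171271)
digitsum(2171271) = 1 + digitsum(217127)
digitsum(217127) = 7 + digitsum(21712)
digitsum(21712) = 2 + digitsum(2171)
digitsum(2171) = 1 + digitsum(217)
digitsum(217) = 7 + digitsum(21)
digitsum(21) = 1 + digitsum(2)
digitsum(2) = 2  (base case)
Total: 8 + 1 + 7 + 2 + 1 + 7 + 1 + 2 = 29

29


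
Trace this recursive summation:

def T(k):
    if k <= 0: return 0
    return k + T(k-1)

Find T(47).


T(47)
= 47 + 46 + 45 + 44 + 43 + 42 + 41 + 40 + 39 + 38 + 37 + 36 + 35 + 34 + 33 + 32 + 31 + 30 + 29 + 28 + 27 + 26 + 25 + 24 + 23 + 22 + 21 + 20 + 19 + 18 + 17 + 16 + 15 + 14 + 13 + 12 + 11 + 10 + 9 + 8 + 7 + 6 + 5 + 4 + 3 + 2 + 1 + T(0)
= 47 + 46 + 45 + 44 + 43 + 42 + 41 + 40 + 39 + 38 + 37 + 36 + 35 + 34 + 33 + 32 + 31 + 30 + 29 + 28 + 27 + 26 + 25 + 24 + 23 + 22 + 21 + 20 + 19 + 18 + 17 + 16 + 15 + 14 + 13 + 12 + 11 + 10 + 9 + 8 + 7 + 6 + 5 + 4 + 3 + 2 + 1 + 0
= 1128

1128


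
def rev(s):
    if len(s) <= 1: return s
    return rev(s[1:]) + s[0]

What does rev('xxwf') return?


rev('xxwf') = rev('xwf') + 'x'
rev('xwf') = rev('wf') + 'x'
rev('wf') = rev('f') + 'w'
rev('f') = 'f'  (base case)
Concatenating: 'f' + 'w' + 'x' + 'x' = 'fwxx'

fwxx


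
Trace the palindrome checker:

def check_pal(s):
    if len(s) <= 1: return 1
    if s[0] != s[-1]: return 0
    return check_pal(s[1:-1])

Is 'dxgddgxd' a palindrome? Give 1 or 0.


check_pal('dxgddgxd'): s[0]='d' == s[-1]='d' -> check check_pal('xgddgx')
check_pal('xgddgx'): s[0]='x' == s[-1]='x' -> check check_pal('gddg')
check_pal('gddg'): s[0]='g' == s[-1]='g' -> check check_pal('dd')
check_pal('dd'): s[0]='d' == s[-1]='d' -> check check_pal('')
check_pal(''): len <= 1 -> return 1  (base case)
Result: 1 (palindrome)

1


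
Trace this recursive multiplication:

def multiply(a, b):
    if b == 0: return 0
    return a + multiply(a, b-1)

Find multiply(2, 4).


multiply(2, 4) = 2 + multiply(2, 3)
multiply(2, 3) = 2 + multiply(2, 2)
multiply(2, 2) = 2 + multiply(2, 1)
multiply(2, 1) = 2 + multiply(2, 0)
multiply(2, 0) = 0  (base case)
Total: 2 + 2 + 2 + 2 + 0 = 8

8


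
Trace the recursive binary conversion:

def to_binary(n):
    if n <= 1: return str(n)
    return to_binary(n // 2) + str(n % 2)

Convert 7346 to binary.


to_binary(7346) = to_binary(3673) + '0'
to_binary(3673) = to_binary(1836) + '1'
to_binary(1836) = to_binary(918) + '0'
to_binary(918) = to_binary(459) + '0'
to_binary(459) = to_binary(229) + '1'
to_binary(229) = to_binary(114) + '1'
to_binary(114) = to_binary(57) + '0'
to_binary(57) = to_binary(28) + '1'
to_binary(28) = to_binary(14) + '0'
to_binary(14) = to_binary(7) + '0'
to_binary(7) = to_binary(3) + '1'
to_binary(3) = to_binary(1) + '1'
to_binary(1) = '1'  (base case)
Concatenating: '1' + '1' + '1' + '0' + '0' + '1' + '0' + '1' + '1' + '0' + '0' + '1' + '0' = '1110010110010'

1110010110010


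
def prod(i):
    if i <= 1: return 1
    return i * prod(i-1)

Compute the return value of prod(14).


prod(14)
= 14 * prod(13)
= 14 * 13 * prod(12)
= 14 * 13 * 12 * prod(11)
= 14 * 13 * 12 * 11 * prod(10)
= 14 * 13 * 12 * 11 * 10 * prod(9)
= 14 * 13 * 12 * 11 * 10 * 9 * prod(8)
= 14 * 13 * 12 * 11 * 10 * 9 * 8 * prod(7)
= 14 * 13 * 12 * 11 * 10 * 9 * 8 * 7 * prod(6)
= 14 * 13 * 12 * 11 * 10 * 9 * 8 * 7 * 6 * prod(5)
= 14 * 13 * 12 * 11 * 10 * 9 * 8 * 7 * 6 * 5 * prod(4)
= 14 * 13 * 12 * 11 * 10 * 9 * 8 * 7 * 6 * 5 * 4 * prod(3)
= 14 * 13 * 12 * 11 * 10 * 9 * 8 * 7 * 6 * 5 * 4 * 3 * prod(2)
= 14 * 13 * 12 * 11 * 10 * 9 * 8 * 7 * 6 * 5 * 4 * 3 * 2 * prod(1)
= 14 * 13 * 12 * 11 * 10 * 9 * 8 * 7 * 6 * 5 * 4 * 3 * 2 * 1
= 87178291200

87178291200


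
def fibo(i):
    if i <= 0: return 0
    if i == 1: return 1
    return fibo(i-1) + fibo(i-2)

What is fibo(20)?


Computing fibo(20) bottom-up:
fibo(0) = 0
fibo(1) = 1
fibo(2) = fibo(1) + fibo(0) = 1 + 0 = 1
fibo(3) = fibo(2) + fibo(1) = 1 + 1 = 2
fibo(4) = fibo(3) + fibo(2) = 2 + 1 = 3
fibo(5) = fibo(4) + fibo(3) = 3 + 2 = 5
fibo(6) = fibo(5) + fibo(4) = 5 + 3 = 8
fibo(7) = fibo(6) + fibo(5) = 8 + 5 = 13
fibo(8) = fibo(7) + fibo(6) = 13 + 8 = 21
fibo(9) = fibo(8) + fibo(7) = 21 + 13 = 34
fibo(10) = fibo(9) + fibo(8) = 34 + 21 = 55
fibo(11) = fibo(10) + fibo(9) = 55 + 34 = 89
fibo(12) = fibo(11) + fibo(10) = 89 + 55 = 144
fibo(13) = fibo(12) + fibo(11) = 144 + 89 = 233
fibo(14) = fibo(13) + fibo(12) = 233 + 144 = 377
fibo(15) = fibo(14) + fibo(13) = 377 + 233 = 610
fibo(16) = fibo(15) + fibo(14) = 610 + 377 = 987
fibo(17) = fibo(16) + fibo(15) = 987 + 610 = 1597
fibo(18) = fibo(17) + fibo(16) = 1597 + 987 = 2584
fibo(19) = fibo(18) + fibo(17) = 2584 + 1597 = 4181
fibo(20) = fibo(19) + fibo(18) = 4181 + 2584 = 6765

6765


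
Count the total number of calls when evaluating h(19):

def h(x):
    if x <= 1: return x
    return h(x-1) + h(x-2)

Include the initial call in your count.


Let C(n) = total calls for h(n)
C(0) = 1, C(1) = 1
C(2) = 1 + C(1) + C(0) = 1 + 1 + 1 = 3
C(3) = 1 + C(2) + C(1) = 1 + 3 + 1 = 5
C(4) = 1 + C(3) + C(2) = 1 + 5 + 3 = 9
C(5) = 1 + C(4) + C(3) = 1 + 9 + 5 = 15
C(6) = 1 + C(5) + C(4) = 1 + 15 + 9 = 25
C(7) = 1 + C(6) + C(5) = 1 + 25 + 15 = 41
C(8) = 1 + C(7) + C(6) = 1 + 41 + 25 = 67
C(9) = 1 + C(8) + C(7) = 1 + 67 + 41 = 109
C(10) = 1 + C(9) + C(8) = 1 + 109 + 67 = 177
C(11) = 1 + C(10) + C(9) = 1 + 177 + 109 = 287
C(12) = 1 + C(11) + C(10) = 1 + 287 + 177 = 465
C(13) = 1 + C(12) + C(11) = 1 + 465 + 287 = 753
C(14) = 1 + C(13) + C(12) = 1 + 753 + 465 = 1219
C(15) = 1 + C(14) + C(13) = 1 + 1219 + 753 = 1973
C(16) = 1 + C(15) + C(14) = 1 + 1973 + 1219 = 3193
C(17) = 1 + C(16) + C(15) = 1 + 3193 + 1973 = 5167
C(18) = 1 + C(17) + C(16) = 1 + 5167 + 3193 = 8361
C(19) = 1 + C(18) + C(17) = 1 + 8361 + 5167 = 13529

13529


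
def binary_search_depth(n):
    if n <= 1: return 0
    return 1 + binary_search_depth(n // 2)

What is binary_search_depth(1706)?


1706 / 2 = 853
853 / 2 = 426
426 / 2 = 213
213 / 2 = 106
106 / 2 = 53
53 / 2 = 26
26 / 2 = 13
13 / 2 = 6
6 / 2 = 3
3 / 2 = 1
Reached 1 after 10 halvings

10


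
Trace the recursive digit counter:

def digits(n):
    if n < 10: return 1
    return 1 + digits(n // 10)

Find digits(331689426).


digits(331689426) = 1 + digits(33168942)
digits(33168942) = 1 + digits(3316894)
digits(3316894) = 1 + digits(331689)
digits(331689) = 1 + digits(33168)
digits(33168) = 1 + digits(3316)
digits(3316) = 1 + digits(331)
digits(331) = 1 + digits(33)
digits(33) = 1 + digits(3)
digits(3) = 1  (base case: 3 < 10)
Unwinding: 1 + 1 + 1 + 1 + 1 + 1 + 1 + 1 + 1 = 9

9


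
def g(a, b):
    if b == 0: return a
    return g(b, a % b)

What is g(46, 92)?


g(46, 92) = g(92, 46)
g(92, 46) = g(46, 0)
g(46, 0) = 46  (base case)

46


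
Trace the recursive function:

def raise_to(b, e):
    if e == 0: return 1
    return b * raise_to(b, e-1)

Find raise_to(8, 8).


raise_to(8, 8)
= 8 * raise_to(8, 7)
= 8 * 8 * raise_to(8, 6)
= 8 * 8 * 8 * raise_to(8, 5)
= 8 * 8 * 8 * 8 * raise_to(8, 4)
= 8 * 8 * 8 * 8 * 8 * raise_to(8, 3)
= 8 * 8 * 8 * 8 * 8 * 8 * raise_to(8, 2)
= 8 * 8 * 8 * 8 * 8 * 8 * 8 * raise_to(8, 1)
= 8 * 8 * 8 * 8 * 8 * 8 * 8 * 8 * raise_to(8, 0)
= 8 * 8 * 8 * 8 * 8 * 8 * 8 * 8 * 1
= 16777216

16777216


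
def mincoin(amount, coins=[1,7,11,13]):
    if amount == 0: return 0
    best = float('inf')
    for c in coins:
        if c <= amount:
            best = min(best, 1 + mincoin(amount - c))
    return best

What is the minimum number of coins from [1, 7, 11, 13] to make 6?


Building up with DP:
mincoin(0) = 0
mincoin(1) = min(1+mincoin(0)=1+0=1) = 1
mincoin(2) = min(1+mincoin(1)=1+1=2) = 2
mincoin(3) = min(1+mincoin(2)=1+2=3) = 3
mincoin(4) = min(1+mincoin(3)=1+3=4) = 4
mincoin(5) = min(1+mincoin(4)=1+4=5) = 5
mincoin(6) = min(1+mincoin(5)=1+5=6) = 6

6


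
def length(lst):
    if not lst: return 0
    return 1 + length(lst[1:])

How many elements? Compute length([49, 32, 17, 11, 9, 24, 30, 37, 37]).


length([49, 32, 17, 11, 9, 24, 30, 37, 37]) = 1 + length([32, 17, 11, 9, 24, 30, 37, 37])
length([32, 17, 11, 9, 24, 30, 37, 37]) = 1 + length([17, 11, 9, 24, 30, 37, 37])
length([17, 11, 9, 24, 30, 37, 37]) = 1 + length([11, 9, 24, 30, 37, 37])
length([11, 9, 24, 30, 37, 37]) = 1 + length([9, 24, 30, 37, 37])
length([9, 24, 30, 37, 37]) = 1 + length([24, 30, 37, 37])
length([24, 30, 37, 37]) = 1 + length([30, 37, 37])
length([30, 37, 37]) = 1 + length([37, 37])
length([37, 37]) = 1 + length([37])
length([37]) = 1 + length([])
length([]) = 0  (base case)
Unwinding: 1 + 1 + 1 + 1 + 1 + 1 + 1 + 1 + 1 + 0 = 9

9


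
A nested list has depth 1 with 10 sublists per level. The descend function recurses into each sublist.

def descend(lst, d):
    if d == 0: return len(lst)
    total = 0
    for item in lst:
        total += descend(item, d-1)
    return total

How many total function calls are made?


At depth 0 (root): 1 call
At depth 1: each of 1 parents calls descend on 10 children = 10 calls
Total: 1 + 10 = 11

11


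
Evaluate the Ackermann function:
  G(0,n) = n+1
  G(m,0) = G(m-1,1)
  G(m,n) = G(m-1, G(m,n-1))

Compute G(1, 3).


G(1, 3) = G(0, G(1, 2))
  G(1, 2) = G(0, G(1, 1))
    G(1, 1) = G(0, G(1, 0))
      G(1, 0) = G(0, 1)
        G(0, 1) = 2
      = G(0, 2)
      G(0, 2) = 3
    = G(0, 3)
    G(0, 3) = 4
  = G(0, 4)
  G(0, 4) = 5
Result: G(1, 3) = 5

5


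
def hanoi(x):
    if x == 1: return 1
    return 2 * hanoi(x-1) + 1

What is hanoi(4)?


hanoi(4) = 2 * hanoi(3) + 1
hanoi(3) = 2 * hanoi(2) + 1
hanoi(2) = 2 * hanoi(1) + 1
hanoi(1) = 1  (base case)
hanoi(2) = 2 * 1 + 1 = 3
hanoi(3) = 2 * 3 + 1 = 7
hanoi(4) = 2 * 7 + 1 = 15

15


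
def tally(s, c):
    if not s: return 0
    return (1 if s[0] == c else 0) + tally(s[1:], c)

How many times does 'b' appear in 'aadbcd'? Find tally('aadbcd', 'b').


s[0]='a' != 'b' -> 0
s[0]='a' != 'b' -> 0
s[0]='d' != 'b' -> 0
s[0]='b' == 'b' -> 1
s[0]='c' != 'b' -> 0
s[0]='d' != 'b' -> 0
Sum: 0 + 0 + 0 + 1 + 0 + 0 = 1

1


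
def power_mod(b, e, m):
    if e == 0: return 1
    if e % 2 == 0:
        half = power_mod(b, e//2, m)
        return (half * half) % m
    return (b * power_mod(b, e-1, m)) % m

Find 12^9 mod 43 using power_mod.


power_mod(12, 9, 43): e is odd, compute power_mod(12, 8, 43)
  power_mod(12, 8, 43): e is even, compute power_mod(12, 4, 43)
    power_mod(12, 4, 43): e is even, compute power_mod(12, 2, 43)
      power_mod(12, 2, 43): e is even, compute power_mod(12, 1, 43)
        power_mod(12, 1, 43): e is odd, compute power_mod(12, 0, 43)
          power_mod(12, 0, 43) = 1
        (12 * 1) % 43 = 12
      half=12, (12*12) % 43 = 15
    half=15, (15*15) % 43 = 10
  half=10, (10*10) % 43 = 14
(12 * 14) % 43 = 39

39


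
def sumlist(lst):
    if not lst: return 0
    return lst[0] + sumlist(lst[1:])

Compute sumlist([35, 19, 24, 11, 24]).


sumlist([35, 19, 24, 11, 24]) = 35 + sumlist([19, 24, 11, 24])
sumlist([19, 24, 11, 24]) = 19 + sumlist([24, 11, 24])
sumlist([24, 11, 24]) = 24 + sumlist([11, 24])
sumlist([11, 24]) = 11 + sumlist([24])
sumlist([24]) = 24 + sumlist([])
sumlist([]) = 0  (base case)
Total: 35 + 19 + 24 + 11 + 24 + 0 = 113

113


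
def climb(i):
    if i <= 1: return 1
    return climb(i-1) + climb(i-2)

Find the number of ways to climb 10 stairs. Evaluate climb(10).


Building up from base cases:
climb(0) = 1
climb(1) = 1
climb(2) = climb(1) + climb(0) = 1 + 1 = 2
climb(3) = climb(2) + climb(1) = 2 + 1 = 3
climb(4) = climb(3) + climb(2) = 3 + 2 = 5
climb(5) = climb(4) + climb(3) = 5 + 3 = 8
climb(6) = climb(5) + climb(4) = 8 + 5 = 13
climb(7) = climb(6) + climb(5) = 13 + 8 = 21
climb(8) = climb(7) + climb(6) = 21 + 13 = 34
climb(9) = climb(8) + climb(7) = 34 + 21 = 55
climb(10) = climb(9) + climb(8) = 55 + 34 = 89

89


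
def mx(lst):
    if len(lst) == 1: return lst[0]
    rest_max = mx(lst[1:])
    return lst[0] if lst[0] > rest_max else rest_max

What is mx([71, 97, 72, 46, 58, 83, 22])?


mx([71, 97, 72, 46, 58, 83, 22]): compare 71 with mx([97, 72, 46, 58, 83, 22])
mx([97, 72, 46, 58, 83, 22]): compare 97 with mx([72, 46, 58, 83, 22])
mx([72, 46, 58, 83, 22]): compare 72 with mx([46, 58, 83, 22])
mx([46, 58, 83, 22]): compare 46 with mx([58, 83, 22])
mx([58, 83, 22]): compare 58 with mx([83, 22])
mx([83, 22]): compare 83 with mx([22])
mx([22]) = 22  (base case)
Compare 83 with 22 -> 83
Compare 58 with 83 -> 83
Compare 46 with 83 -> 83
Compare 72 with 83 -> 83
Compare 97 with 83 -> 97
Compare 71 with 97 -> 97

97


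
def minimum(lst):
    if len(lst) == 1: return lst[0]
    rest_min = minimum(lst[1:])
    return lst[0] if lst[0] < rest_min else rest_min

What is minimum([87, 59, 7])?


minimum([87, 59, 7]): compare 87 with minimum([59, 7])
minimum([59, 7]): compare 59 with minimum([7])
minimum([7]) = 7  (base case)
Compare 59 with 7 -> 7
Compare 87 with 7 -> 7

7


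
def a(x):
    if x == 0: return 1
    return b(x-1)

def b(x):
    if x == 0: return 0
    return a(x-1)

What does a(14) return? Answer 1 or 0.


a(14) = b(13)
b(13) = a(12)
a(12) = b(11)
b(11) = a(10)
a(10) = b(9)
b(9) = a(8)
a(8) = b(7)
b(7) = a(6)
a(6) = b(5)
b(5) = a(4)
a(4) = b(3)
b(3) = a(2)
a(2) = b(1)
b(1) = a(0)
a(0) = 1  (base case)
Result: 1

1


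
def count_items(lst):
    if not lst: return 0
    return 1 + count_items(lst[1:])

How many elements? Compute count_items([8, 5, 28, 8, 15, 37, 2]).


count_items([8, 5, 28, 8, 15, 37, 2]) = 1 + count_items([5, 28, 8, 15, 37, 2])
count_items([5, 28, 8, 15, 37, 2]) = 1 + count_items([28, 8, 15, 37, 2])
count_items([28, 8, 15, 37, 2]) = 1 + count_items([8, 15, 37, 2])
count_items([8, 15, 37, 2]) = 1 + count_items([15, 37, 2])
count_items([15, 37, 2]) = 1 + count_items([37, 2])
count_items([37, 2]) = 1 + count_items([2])
count_items([2]) = 1 + count_items([])
count_items([]) = 0  (base case)
Unwinding: 1 + 1 + 1 + 1 + 1 + 1 + 1 + 0 = 7

7


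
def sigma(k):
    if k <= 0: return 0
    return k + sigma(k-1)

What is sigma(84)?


sigma(84)
= 84 + 83 + 82 + 81 + 80 + 79 + 78 + 77 + 76 + 75 + 74 + 73 + 72 + 71 + 70 + 69 + 68 + 67 + 66 + 65 + 64 + 63 + 62 + 61 + 60 + 59 + 58 + 57 + 56 + 55 + 54 + 53 + 52 + 51 + 50 + 49 + 48 + 47 + 46 + 45 + 44 + 43 + 42 + 41 + 40 + 39 + 38 + 37 + 36 + 35 + 34 + 33 + 32 + 31 + 30 + 29 + 28 + 27 + 26 + 25 + 24 + 23 + 22 + 21 + 20 + 19 + 18 + 17 + 16 + 15 + 14 + 13 + 12 + 11 + 10 + 9 + 8 + 7 + 6 + 5 + 4 + 3 + 2 + 1 + sigma(0)
= 84 + 83 + 82 + 81 + 80 + 79 + 78 + 77 + 76 + 75 + 74 + 73 + 72 + 71 + 70 + 69 + 68 + 67 + 66 + 65 + 64 + 63 + 62 + 61 + 60 + 59 + 58 + 57 + 56 + 55 + 54 + 53 + 52 + 51 + 50 + 49 + 48 + 47 + 46 + 45 + 44 + 43 + 42 + 41 + 40 + 39 + 38 + 37 + 36 + 35 + 34 + 33 + 32 + 31 + 30 + 29 + 28 + 27 + 26 + 25 + 24 + 23 + 22 + 21 + 20 + 19 + 18 + 17 + 16 + 15 + 14 + 13 + 12 + 11 + 10 + 9 + 8 + 7 + 6 + 5 + 4 + 3 + 2 + 1 + 0
= 3570

3570


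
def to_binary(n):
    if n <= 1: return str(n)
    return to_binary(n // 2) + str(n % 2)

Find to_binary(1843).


to_binary(1843) = to_binary(921) + '1'
to_binary(921) = to_binary(460) + '1'
to_binary(460) = to_binary(230) + '0'
to_binary(230) = to_binary(115) + '0'
to_binary(115) = to_binary(57) + '1'
to_binary(57) = to_binary(28) + '1'
to_binary(28) = to_binary(14) + '0'
to_binary(14) = to_binary(7) + '0'
to_binary(7) = to_binary(3) + '1'
to_binary(3) = to_binary(1) + '1'
to_binary(1) = '1'  (base case)
Concatenating: '1' + '1' + '1' + '0' + '0' + '1' + '1' + '0' + '0' + '1' + '1' = '11100110011'

11100110011
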